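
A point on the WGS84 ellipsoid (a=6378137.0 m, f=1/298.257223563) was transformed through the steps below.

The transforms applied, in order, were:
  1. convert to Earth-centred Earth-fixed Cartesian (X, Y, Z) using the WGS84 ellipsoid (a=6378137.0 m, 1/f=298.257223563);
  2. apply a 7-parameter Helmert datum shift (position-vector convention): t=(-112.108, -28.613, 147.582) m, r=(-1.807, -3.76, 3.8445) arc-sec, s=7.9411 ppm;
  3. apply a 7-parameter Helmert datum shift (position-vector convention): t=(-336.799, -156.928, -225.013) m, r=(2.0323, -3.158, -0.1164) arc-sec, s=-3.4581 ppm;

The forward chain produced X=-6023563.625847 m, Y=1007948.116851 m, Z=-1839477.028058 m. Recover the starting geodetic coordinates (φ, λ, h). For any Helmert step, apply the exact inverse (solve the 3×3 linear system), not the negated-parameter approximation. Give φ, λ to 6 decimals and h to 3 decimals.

start: X=-6023563.6258, Y=1007948.1169, Z=-1839477.0281 m
→ Helmert⁻¹: X=-6023276.3833, Y=1008087.0108, Z=-1839176.0891
→ Helmert⁻¹: X=-6023131.1795, Y=1008235.9938, Z=-1839190.4366
→ geod (Bowring, a=6378137.000): φ=-16.86696100°, λ=170.49713600°, h=1523.0360 m

φ=-16.866961°, λ=170.497136°, h=1523.036 m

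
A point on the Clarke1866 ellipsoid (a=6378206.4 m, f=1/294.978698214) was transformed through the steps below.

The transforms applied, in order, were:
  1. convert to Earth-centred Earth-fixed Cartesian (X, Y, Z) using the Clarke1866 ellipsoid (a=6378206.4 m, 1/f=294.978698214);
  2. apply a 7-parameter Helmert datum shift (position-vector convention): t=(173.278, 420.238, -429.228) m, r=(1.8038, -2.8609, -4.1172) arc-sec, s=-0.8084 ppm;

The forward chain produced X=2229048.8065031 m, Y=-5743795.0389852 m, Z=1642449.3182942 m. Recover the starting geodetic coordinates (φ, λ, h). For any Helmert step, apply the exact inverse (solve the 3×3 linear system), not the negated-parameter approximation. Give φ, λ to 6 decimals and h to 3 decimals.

φ=15.027156°, λ=-68.791317°, h=-8.783 m

start: X=2229048.8065, Y=-5743795.0390, Z=1642449.3183 m
→ Helmert⁻¹: X=2229014.7752, Y=-5744161.0605, Z=1642899.1910
→ geod (Bowring, a=6378206.400): φ=15.02715600°, λ=-68.79131700°, h=-8.7830 m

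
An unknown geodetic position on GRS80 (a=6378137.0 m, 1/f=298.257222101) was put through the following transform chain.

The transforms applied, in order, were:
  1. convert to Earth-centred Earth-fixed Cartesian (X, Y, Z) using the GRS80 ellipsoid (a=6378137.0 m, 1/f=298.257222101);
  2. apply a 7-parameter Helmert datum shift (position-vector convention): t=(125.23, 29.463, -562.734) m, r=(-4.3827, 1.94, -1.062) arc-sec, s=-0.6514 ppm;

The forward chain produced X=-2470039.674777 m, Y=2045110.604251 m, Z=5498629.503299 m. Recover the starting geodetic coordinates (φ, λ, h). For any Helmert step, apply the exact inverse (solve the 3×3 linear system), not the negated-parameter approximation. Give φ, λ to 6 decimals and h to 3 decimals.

φ=59.918665°, λ=140.380700°, h=3785.100 m

start: X=-2470039.6748, Y=2045110.6043, Z=5498629.5033 m
→ Helmert⁻¹: X=-2470228.7650, Y=2044952.9079, Z=5499216.0370
→ geod (Bowring, a=6378137.000): φ=59.91866500°, λ=140.38070000°, h=3785.1000 m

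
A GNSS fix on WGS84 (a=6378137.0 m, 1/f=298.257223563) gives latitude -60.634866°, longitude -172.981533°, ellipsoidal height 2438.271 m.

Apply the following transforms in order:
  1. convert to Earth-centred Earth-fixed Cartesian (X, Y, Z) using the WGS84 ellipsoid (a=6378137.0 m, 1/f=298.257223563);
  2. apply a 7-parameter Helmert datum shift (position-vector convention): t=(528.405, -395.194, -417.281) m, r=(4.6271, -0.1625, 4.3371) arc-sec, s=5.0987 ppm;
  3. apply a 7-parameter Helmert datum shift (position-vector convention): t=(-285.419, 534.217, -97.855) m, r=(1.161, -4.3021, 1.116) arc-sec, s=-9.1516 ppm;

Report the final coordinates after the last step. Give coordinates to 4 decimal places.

X=-3112956.4418 m, Y=-383075.2951 m, Z=-5538200.4684 m

start: φ=-60.634866°, λ=-172.981533°, h=2438.271 m
→ ECEF (a=6378137.000, f=1/298.257223563): X=-3113342.0465, Y=-383288.9658, Z=-5537629.6457
→ Helmert 7p (PV): X=-3112817.0934, Y=-383627.3530, Z=-5538086.2125
→ Helmert 7p (PV): X=-3112956.4418, Y=-383075.2951, Z=-5538200.4684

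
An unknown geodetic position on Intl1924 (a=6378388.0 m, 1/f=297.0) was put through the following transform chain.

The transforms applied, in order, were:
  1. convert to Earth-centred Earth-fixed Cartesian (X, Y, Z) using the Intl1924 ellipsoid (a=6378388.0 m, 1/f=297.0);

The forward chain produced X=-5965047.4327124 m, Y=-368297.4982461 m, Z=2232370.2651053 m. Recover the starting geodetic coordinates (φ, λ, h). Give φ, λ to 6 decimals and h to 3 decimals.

φ=20.609125°, λ=-176.466895°, h=3979.803 m

start: X=-5965047.4327, Y=-368297.4982, Z=2232370.2651 m
→ geod (Bowring, a=6378388.000): φ=20.60912500°, λ=-176.46689500°, h=3979.8030 m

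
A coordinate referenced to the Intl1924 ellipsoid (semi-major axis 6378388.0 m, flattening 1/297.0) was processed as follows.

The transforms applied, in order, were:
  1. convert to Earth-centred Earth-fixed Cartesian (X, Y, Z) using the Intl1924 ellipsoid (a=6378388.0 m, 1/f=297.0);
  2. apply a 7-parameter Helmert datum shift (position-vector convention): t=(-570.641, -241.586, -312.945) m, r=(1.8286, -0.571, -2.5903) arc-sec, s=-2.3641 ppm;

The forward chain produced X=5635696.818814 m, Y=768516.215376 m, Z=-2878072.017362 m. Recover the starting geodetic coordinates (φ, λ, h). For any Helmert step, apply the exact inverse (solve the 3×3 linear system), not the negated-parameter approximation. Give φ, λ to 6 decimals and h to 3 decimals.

start: X=5635696.8188, Y=768516.2154, Z=-2878072.0174 m
→ Helmert⁻¹: X=5636263.1633, Y=768804.8873, Z=-2877788.2942
→ geod (Bowring, a=6378388.000): φ=-26.99080300°, λ=7.76739700°, h=971.8420 m

φ=-26.990803°, λ=7.767397°, h=971.842 m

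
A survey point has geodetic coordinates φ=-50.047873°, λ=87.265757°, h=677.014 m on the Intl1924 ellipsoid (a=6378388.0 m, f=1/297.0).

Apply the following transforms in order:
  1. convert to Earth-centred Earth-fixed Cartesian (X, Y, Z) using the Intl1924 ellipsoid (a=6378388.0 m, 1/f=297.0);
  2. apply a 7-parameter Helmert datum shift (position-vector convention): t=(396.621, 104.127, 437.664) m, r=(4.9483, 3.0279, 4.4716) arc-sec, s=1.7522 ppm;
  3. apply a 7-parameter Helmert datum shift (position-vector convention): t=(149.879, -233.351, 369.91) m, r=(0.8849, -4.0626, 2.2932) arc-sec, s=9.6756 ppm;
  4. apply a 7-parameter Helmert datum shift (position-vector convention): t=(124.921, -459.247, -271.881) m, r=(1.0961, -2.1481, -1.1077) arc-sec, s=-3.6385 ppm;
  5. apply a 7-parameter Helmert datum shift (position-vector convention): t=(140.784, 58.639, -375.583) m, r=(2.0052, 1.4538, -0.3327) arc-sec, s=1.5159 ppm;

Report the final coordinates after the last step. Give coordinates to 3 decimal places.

start: φ=-50.047873°, λ=87.265757°, h=677.014 m
→ ECEF (a=6378388.000, f=1/297.0): X=195794.6359, Y=4099741.3486, Z=-4866822.6058
→ Helmert 7p (PV): X=196031.2783, Y=4099973.6593, Z=-4866297.9905
→ Helmert 7p (PV): X=196233.3189, Y=4099803.0346, Z=-4865953.7142
→ Helmert 7p (PV): X=196430.2181, Y=4099353.6744, Z=-4866184.0604
→ Helmert 7p (PV): X=196543.6141, Y=4099465.5174, Z=-4866528.5527

X=196543.614 m, Y=4099465.517 m, Z=-4866528.553 m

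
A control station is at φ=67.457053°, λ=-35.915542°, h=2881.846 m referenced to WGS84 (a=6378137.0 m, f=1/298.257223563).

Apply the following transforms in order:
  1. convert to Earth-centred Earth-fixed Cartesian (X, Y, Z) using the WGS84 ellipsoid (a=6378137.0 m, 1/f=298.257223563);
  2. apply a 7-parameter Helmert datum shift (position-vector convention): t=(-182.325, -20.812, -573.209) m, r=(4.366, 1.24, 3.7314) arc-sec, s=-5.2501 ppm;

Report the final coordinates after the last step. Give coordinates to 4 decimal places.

start: φ=67.457053°, λ=-35.915542°, h=2881.846 m
→ ECEF (a=6378137.000, f=1/298.257223563): X=1986917.3746, Y=-1439109.8632, Z=5870804.3159
→ Helmert 7p (PV): X=1986785.9452, Y=-1439211.4423, Z=5870157.8784

X=1986785.9452 m, Y=-1439211.4423 m, Z=5870157.8784 m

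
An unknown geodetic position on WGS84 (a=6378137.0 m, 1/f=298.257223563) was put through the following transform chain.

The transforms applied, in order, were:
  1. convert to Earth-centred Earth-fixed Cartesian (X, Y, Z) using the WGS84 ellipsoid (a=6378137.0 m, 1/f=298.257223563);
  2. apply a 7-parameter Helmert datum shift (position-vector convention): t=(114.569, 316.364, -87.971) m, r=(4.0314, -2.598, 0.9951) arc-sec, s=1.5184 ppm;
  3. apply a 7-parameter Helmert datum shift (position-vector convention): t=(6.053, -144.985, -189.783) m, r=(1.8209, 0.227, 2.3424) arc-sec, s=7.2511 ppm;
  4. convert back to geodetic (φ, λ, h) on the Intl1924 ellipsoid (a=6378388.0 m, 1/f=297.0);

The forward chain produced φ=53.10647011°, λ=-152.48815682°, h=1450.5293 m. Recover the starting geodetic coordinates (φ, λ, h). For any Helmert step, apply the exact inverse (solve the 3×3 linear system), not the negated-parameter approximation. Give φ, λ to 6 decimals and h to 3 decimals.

start: φ=53.106470°, λ=-152.488157°, h=1450.529 m
→ ECEF (a=6378388.000, f=1/297.0): X=-3404217.9345, Y=-1773018.1311, Z=5078926.8768
→ Helmert⁻¹: X=-3404225.0251, Y=-1772776.7935, Z=5079091.7344
→ Helmert⁻¹: X=-3404279.0030, Y=-1772974.7689, Z=5079249.5241
→ geod (Bowring, a=6378137.000): φ=53.10717600°, λ=-152.48915200°, h=1921.6900 m

φ=53.107176°, λ=-152.489152°, h=1921.690 m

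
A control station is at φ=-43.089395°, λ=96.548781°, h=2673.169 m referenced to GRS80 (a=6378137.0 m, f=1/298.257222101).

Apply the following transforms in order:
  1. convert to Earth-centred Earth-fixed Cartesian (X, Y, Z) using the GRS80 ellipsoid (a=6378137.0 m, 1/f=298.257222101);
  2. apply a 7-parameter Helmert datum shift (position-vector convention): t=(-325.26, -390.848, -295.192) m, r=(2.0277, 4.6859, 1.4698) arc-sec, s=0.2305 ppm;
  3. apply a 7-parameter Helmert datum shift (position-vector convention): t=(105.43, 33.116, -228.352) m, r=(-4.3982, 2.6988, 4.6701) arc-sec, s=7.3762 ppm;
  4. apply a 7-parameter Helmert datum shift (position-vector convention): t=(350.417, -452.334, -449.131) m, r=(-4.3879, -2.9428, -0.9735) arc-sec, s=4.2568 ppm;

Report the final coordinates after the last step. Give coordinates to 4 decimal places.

start: φ=-43.089395°, λ=96.548781°, h=2673.169 m
→ ECEF (a=6378137.000, f=1/298.257222101): X=-532281.5546, Y=4636674.2981, Z=-4336585.8467
→ Helmert 7p (PV): X=-532738.4953, Y=4636323.3571, Z=-4336824.3648
→ Helmert 7p (PV): X=-532798.7121, Y=4636286.1344, Z=-4337176.5970
→ Helmert 7p (PV): X=-532366.8021, Y=4635763.7851, Z=-4337750.4208

X=-532366.8021 m, Y=4635763.7851 m, Z=-4337750.4208 m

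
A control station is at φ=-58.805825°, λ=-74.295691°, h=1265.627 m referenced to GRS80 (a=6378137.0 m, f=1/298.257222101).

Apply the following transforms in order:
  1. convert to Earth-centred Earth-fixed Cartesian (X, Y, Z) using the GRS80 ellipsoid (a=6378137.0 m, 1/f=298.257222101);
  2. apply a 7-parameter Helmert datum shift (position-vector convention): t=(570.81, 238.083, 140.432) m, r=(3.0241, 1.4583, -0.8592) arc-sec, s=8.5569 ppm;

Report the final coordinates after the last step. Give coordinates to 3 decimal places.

X=897068.076 m, Y=-3188339.948 m, Z=-5433806.419 m

start: φ=-58.805825°, λ=-74.295691°, h=1265.627 m
→ ECEF (a=6378137.000, f=1/298.257222101): X=896541.2946, Y=-3188626.6790, Z=-5433847.2659
→ Helmert 7p (PV): X=897068.0760, Y=-3188339.9477, Z=-5433806.4191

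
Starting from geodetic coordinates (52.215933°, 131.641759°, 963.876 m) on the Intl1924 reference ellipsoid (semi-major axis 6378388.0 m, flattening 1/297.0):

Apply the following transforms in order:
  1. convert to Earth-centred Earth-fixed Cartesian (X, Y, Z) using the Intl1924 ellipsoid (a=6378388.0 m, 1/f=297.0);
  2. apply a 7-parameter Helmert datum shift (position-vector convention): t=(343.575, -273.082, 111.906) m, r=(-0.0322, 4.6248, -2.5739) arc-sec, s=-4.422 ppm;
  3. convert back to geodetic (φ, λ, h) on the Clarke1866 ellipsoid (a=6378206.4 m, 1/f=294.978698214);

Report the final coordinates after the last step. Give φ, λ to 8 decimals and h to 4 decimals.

start: φ=52.215933°, λ=131.641759°, h=963.876 m
→ ECEF (a=6378388.000, f=1/297.0): X=-2602586.0888, Y=2927063.5757, Z=5018420.8104
→ Helmert 7p (PV): X=-2602081.9588, Y=2926810.8102, Z=5018568.4220
→ geod (Bowring, a=6378206.400): φ=52.22174221°, λ=131.63870438°, h=1032.6200 m

φ=52.22174221°, λ=131.63870438°, h=1032.6200 m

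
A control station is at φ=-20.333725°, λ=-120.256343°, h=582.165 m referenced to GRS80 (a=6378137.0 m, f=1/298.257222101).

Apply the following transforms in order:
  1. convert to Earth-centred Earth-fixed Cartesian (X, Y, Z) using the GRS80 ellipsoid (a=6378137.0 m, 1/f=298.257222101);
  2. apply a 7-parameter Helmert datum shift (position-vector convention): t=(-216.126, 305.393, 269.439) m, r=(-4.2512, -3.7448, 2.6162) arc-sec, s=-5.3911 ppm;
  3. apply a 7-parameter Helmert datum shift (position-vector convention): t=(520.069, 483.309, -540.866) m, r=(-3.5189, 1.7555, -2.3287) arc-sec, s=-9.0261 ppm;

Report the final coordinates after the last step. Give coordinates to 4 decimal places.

X=-3014601.0519 m, Y=-5167775.3239 m, Z=-2202653.5431 m

start: φ=-20.333725°, λ=-120.256343°, h=582.165 m
→ ECEF (a=6378137.000, f=1/298.257222101): X=-3014976.9157, Y=-5168551.3722, Z=-2202579.4877
→ Helmert 7p (PV): X=-3015071.2434, Y=-5168301.7517, Z=-2202246.3865
→ Helmert 7p (PV): X=-3014601.0519, Y=-5167775.3239, Z=-2202653.5431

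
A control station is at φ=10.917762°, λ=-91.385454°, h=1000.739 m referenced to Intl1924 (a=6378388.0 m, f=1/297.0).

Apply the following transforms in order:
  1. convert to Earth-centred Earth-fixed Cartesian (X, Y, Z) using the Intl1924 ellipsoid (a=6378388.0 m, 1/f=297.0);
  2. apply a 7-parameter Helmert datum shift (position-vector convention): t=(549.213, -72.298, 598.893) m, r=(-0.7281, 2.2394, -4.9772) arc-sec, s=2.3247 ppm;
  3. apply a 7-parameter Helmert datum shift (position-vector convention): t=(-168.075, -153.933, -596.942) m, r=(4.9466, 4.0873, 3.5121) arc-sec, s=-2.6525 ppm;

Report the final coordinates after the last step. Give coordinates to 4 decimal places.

start: φ=10.917762°, λ=-91.385454°, h=1000.739 m
→ ECEF (a=6378388.000, f=1/297.0): X=-151469.7356, Y=-6262845.9899, Z=1200278.5341
→ Helmert 7p (PV): X=-151058.9671, Y=-6262924.9552, Z=1200903.9694
→ Helmert 7p (PV): X=-151096.2052, Y=-6263093.6477, Z=1200156.6395

X=-151096.2052 m, Y=-6263093.6477 m, Z=1200156.6395 m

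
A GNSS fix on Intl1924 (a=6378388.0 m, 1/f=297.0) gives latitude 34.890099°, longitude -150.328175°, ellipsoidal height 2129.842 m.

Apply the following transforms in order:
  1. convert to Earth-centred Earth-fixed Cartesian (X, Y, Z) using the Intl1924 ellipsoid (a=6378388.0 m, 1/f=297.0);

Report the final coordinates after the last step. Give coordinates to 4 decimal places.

start: φ=34.890099°, λ=-150.328175°, h=2129.842 m
→ ECEF (a=6378388.000, f=1/297.0): X=-4552373.4382, Y=-2593661.8622, Z=3629147.3497

X=-4552373.4382 m, Y=-2593661.8622 m, Z=3629147.3497 m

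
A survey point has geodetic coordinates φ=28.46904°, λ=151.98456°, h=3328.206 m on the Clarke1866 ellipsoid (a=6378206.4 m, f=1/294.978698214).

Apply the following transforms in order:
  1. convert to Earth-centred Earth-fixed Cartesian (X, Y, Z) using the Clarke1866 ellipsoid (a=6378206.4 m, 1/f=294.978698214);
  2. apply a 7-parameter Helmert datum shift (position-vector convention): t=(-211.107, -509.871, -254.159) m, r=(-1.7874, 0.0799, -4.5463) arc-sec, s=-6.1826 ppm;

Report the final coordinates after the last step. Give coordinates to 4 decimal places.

start: φ=28.469040°, λ=151.984560°, h=3328.206 m
→ ECEF (a=6378206.400, f=1/294.978698214): X=-4956301.3971, Y=2637025.6621, Z=3023719.8904
→ Helmert 7p (PV): X=-4956422.5675, Y=2636634.9311, Z=3023426.1057

X=-4956422.5675 m, Y=2636634.9311 m, Z=3023426.1057 m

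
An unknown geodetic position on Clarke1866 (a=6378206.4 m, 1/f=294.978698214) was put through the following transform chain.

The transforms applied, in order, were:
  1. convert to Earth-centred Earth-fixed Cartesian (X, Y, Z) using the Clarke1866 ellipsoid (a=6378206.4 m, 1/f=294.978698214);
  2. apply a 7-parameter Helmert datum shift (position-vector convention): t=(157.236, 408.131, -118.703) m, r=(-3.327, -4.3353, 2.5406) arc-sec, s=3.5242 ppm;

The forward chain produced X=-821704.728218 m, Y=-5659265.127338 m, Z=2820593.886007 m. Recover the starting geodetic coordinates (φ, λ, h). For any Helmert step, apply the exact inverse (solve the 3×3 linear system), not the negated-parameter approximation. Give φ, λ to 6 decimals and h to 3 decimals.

φ=26.407076°, λ=-98.262430°, h=2834.674 m

start: X=-821704.7282, Y=-5659265.1273, Z=2820593.8860 m
→ Helmert⁻¹: X=-821869.4949, Y=-5659688.6855, Z=2820628.6331
→ geod (Bowring, a=6378206.400): φ=26.40707600°, λ=-98.26243000°, h=2834.6740 m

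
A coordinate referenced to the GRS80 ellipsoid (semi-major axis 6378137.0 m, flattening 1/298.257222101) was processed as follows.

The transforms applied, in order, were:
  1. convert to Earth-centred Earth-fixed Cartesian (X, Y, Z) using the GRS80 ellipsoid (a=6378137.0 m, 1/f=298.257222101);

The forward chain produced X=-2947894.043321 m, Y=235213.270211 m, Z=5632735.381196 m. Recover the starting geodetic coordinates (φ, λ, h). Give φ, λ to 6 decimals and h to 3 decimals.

φ=62.457991°, λ=175.438019°, h=493.308 m

start: X=-2947894.0433, Y=235213.2702, Z=5632735.3812 m
→ geod (Bowring, a=6378137.000): φ=62.45799100°, λ=175.43801900°, h=493.3080 m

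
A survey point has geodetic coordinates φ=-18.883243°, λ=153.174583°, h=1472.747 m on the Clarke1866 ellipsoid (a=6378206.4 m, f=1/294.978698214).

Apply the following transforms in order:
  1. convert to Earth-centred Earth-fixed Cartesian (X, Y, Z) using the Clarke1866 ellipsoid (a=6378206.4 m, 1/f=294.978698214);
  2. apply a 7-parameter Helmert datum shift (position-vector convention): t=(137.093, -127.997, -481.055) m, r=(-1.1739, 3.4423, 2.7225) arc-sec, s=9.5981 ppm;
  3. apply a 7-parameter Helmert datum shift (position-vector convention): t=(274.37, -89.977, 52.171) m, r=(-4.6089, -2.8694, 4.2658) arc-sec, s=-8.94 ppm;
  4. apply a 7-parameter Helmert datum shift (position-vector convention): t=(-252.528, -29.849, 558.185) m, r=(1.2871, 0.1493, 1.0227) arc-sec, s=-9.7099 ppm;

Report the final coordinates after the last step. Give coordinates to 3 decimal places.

start: φ=-18.883243°, λ=153.174583°, h=1472.747 m
→ ECEF (a=6378206.400, f=1/294.978698214): X=-5388640.4416, Y=2724999.2385, Z=-2051478.8704
→ Helmert 7p (PV): X=-5388625.2740, Y=2724814.5952, Z=-2051905.1939
→ Helmert 7p (PV): X=-5388330.5373, Y=2724542.9677, Z=-2051970.5250
→ Helmert 7p (PV): X=-5388545.7390, Y=2724472.7518, Z=-2051371.5143

X=-5388545.739 m, Y=2724472.752 m, Z=-2051371.514 m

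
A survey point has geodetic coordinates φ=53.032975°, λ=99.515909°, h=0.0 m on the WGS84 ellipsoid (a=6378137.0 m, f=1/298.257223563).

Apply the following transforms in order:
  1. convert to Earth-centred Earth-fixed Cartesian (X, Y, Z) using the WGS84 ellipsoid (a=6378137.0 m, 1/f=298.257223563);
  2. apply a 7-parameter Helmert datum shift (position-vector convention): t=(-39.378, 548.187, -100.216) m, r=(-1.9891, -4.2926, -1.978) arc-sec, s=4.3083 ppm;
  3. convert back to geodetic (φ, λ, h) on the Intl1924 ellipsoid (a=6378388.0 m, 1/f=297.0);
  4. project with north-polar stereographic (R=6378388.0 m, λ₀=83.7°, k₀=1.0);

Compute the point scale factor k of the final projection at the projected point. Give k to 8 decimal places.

1.11176870

start: φ=53.032975°, λ=99.515909°, h=0.000 m
→ ECEF (a=6378137.000, f=1/298.257223563): X=-635454.0752, Y=3790857.3674, Z=5072751.1254
→ Helmert 7p (PV): X=-635565.4080, Y=3791476.8993, Z=5072622.9828
→ geod (Bowring, a=6378388.000): φ=53.02855361°, λ=99.51601897°, h=83.3920 m
→ into stereo (λ₀=83.7°): φ=53.02855361°, λ−λ₀=15.81601897°
scale k = 1.11176870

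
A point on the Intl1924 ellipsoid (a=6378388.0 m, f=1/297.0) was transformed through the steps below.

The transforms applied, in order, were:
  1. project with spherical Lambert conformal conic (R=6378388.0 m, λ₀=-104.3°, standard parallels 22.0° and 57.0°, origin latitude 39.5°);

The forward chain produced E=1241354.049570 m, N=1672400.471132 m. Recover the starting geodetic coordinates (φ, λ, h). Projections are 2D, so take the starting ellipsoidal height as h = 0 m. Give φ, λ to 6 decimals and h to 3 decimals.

start: E=1241354.0496, N=1672400.4711 m
→ lcc⁻¹: φ=53.83783500°, λ=-84.92041900°

φ=53.837835°, λ=-84.920419°, h=0.000 m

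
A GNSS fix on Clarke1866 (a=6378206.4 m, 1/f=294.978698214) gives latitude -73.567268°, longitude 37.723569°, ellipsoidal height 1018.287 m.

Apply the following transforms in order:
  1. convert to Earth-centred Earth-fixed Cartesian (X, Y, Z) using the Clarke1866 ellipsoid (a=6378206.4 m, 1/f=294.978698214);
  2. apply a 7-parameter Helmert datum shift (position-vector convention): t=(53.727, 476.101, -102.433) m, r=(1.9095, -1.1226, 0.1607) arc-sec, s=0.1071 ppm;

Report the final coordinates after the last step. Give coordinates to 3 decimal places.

X=1431950.603 m, Y=1108145.499 m, Z=-6096333.271 m

start: φ=-73.567268°, λ=37.723569°, h=1018.287 m
→ ECEF (a=6378206.400, f=1/294.978698214): X=1431864.4063, Y=1107611.7280, Z=-6096248.2322
→ Helmert 7p (PV): X=1431950.6026, Y=1108145.4993, Z=-6096333.2714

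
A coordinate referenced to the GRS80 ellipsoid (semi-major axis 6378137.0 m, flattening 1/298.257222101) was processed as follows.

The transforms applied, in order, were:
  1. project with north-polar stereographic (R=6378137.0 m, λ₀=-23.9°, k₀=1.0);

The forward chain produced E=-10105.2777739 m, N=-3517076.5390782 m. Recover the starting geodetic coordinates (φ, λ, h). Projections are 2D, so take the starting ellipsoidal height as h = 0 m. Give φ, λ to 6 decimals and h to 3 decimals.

φ=59.171381°, λ=-24.064622°, h=0.000 m

start: E=-10105.2778, N=-3517076.5391 m
→ stereo⁻¹: φ=59.17138100°, λ=-24.06462200°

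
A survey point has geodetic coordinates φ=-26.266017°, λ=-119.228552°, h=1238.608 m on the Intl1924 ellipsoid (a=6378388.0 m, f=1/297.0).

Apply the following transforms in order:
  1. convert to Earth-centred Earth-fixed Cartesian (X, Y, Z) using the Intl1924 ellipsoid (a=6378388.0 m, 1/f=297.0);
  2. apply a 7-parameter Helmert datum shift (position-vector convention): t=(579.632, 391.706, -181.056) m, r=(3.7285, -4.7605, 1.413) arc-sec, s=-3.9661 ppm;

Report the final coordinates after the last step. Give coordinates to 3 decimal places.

X=-2794647.063 m, Y=-4995375.615 m, Z=-2806432.308 m

start: φ=-26.266017°, λ=-119.228552°, h=1238.608 m
→ ECEF (a=6378388.000, f=1/297.0): X=-2795336.7685, Y=-4995818.7099, Z=-2806107.5612
→ Helmert 7p (PV): X=-2794647.0632, Y=-4995375.6154, Z=-2806432.3083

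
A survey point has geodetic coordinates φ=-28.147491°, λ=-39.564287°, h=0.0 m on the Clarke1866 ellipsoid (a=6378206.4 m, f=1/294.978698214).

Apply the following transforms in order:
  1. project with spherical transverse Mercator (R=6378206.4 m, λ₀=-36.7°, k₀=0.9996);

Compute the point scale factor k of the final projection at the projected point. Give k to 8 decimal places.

1.00057170

start: φ=-28.147491°, λ=-39.564287°, h=0.000 m
→ into tm (λ₀=-36.7°): φ=-28.14749100°, λ−λ₀=-2.86428700°
scale k = 1.00057170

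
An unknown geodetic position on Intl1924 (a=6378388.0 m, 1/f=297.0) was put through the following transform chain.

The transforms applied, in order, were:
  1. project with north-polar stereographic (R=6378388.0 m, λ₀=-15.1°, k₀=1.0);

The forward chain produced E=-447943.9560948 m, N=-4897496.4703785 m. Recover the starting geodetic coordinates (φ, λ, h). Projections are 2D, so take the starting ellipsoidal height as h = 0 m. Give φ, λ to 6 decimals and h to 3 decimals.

start: E=-447943.9561, N=-4897496.4704 m
→ stereo⁻¹: φ=47.83511800°, λ=-20.32595300°

φ=47.835118°, λ=-20.325953°, h=0.000 m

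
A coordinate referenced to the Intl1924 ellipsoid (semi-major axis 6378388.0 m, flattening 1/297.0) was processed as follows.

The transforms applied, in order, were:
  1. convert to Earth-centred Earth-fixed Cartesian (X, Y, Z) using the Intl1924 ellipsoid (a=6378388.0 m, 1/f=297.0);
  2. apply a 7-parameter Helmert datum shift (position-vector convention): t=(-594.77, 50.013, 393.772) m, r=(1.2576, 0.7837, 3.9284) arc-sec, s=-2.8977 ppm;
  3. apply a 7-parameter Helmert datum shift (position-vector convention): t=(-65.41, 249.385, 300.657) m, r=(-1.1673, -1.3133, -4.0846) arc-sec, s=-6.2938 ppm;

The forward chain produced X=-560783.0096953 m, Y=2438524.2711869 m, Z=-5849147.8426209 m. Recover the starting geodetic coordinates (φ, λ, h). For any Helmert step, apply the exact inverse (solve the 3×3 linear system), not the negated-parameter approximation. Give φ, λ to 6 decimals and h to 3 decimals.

start: X=-560783.0097, Y=2438524.2712, Z=-5849147.8426 m
→ Helmert⁻¹: X=-560806.6578, Y=2438312.2303, Z=-5849467.9455
→ Helmert⁻¹: X=-560144.8472, Y=2438244.2840, Z=-5849895.6629
→ geod (Bowring, a=6378388.000): φ=-66.98495800°, λ=102.93822700°, h=2177.2330 m

φ=-66.984958°, λ=102.938227°, h=2177.233 m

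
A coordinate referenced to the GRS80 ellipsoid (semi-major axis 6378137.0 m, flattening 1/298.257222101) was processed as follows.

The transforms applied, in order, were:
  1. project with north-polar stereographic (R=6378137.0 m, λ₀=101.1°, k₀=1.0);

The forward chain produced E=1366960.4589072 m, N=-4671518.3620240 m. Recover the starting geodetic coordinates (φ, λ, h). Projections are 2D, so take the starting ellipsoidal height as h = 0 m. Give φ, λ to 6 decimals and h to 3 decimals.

φ=48.229316°, λ=117.410314°, h=0.000 m

start: E=1366960.4589, N=-4671518.3620 m
→ stereo⁻¹: φ=48.22931600°, λ=117.41031400°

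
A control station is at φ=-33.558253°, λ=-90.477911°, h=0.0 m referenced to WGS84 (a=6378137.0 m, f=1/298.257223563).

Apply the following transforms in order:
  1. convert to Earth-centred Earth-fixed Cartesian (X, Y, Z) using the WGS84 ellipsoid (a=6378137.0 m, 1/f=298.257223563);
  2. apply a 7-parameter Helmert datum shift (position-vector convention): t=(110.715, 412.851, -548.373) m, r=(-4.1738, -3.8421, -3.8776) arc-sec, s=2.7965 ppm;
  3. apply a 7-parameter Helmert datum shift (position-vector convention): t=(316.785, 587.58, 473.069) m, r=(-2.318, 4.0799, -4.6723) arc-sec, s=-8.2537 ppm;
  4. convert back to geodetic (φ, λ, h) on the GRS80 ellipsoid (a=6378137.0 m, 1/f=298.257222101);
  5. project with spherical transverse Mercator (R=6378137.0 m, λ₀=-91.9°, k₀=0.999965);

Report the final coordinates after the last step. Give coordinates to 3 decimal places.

start: φ=-33.558253°, λ=-90.477911°, h=0.000 m
→ ECEF (a=6378137.000, f=1/298.257223563): X=-44378.4231, Y=-5320315.6520, Z=-3505720.2673
→ Helmert 7p (PV): X=-44302.5484, Y=-5319987.7839, Z=-3506171.6129
→ Helmert 7p (PV): X=-44175.2561, Y=-5319394.6928, Z=-3505608.9433
→ geod (Bowring, a=6378137.000): φ=-33.56201531°, λ=-90.47580556°, h=-830.3645 m
→ tm (R=6378137.0, λ₀=-91.9°): E=132110.6330, N=-3736883.5253

E=132110.633 m, N=-3736883.525 m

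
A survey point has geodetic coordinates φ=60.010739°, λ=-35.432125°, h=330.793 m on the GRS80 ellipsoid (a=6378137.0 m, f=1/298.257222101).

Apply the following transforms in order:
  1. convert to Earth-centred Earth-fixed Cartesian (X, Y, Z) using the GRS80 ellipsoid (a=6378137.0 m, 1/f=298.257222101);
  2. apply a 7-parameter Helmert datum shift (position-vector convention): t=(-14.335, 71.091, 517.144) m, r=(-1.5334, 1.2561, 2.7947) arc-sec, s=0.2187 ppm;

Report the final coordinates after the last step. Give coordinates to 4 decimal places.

X=2604345.2506 m, Y=-1852831.6303 m, Z=5501878.0345 m

start: φ=60.010739°, λ=-35.432125°, h=330.793 m
→ ECEF (a=6378137.000, f=1/298.257222101): X=2604300.4080, Y=-1852978.4999, Z=5501361.7716
→ Helmert 7p (PV): X=2604345.2506, Y=-1852831.6303, Z=5501878.0345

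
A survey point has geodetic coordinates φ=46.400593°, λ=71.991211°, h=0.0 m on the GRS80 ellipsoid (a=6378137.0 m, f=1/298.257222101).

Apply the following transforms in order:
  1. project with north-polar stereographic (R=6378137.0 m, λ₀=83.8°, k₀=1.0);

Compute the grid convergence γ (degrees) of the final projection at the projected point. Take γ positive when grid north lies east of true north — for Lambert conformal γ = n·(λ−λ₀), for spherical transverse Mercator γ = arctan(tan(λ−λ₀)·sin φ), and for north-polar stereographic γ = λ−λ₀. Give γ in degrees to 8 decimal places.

start: φ=46.400593°, λ=71.991211°, h=0.000 m
→ into stereo (λ₀=83.8°): φ=46.40059300°, λ−λ₀=-11.80878900°
convergence γ = -11.80878900°

-11.80878900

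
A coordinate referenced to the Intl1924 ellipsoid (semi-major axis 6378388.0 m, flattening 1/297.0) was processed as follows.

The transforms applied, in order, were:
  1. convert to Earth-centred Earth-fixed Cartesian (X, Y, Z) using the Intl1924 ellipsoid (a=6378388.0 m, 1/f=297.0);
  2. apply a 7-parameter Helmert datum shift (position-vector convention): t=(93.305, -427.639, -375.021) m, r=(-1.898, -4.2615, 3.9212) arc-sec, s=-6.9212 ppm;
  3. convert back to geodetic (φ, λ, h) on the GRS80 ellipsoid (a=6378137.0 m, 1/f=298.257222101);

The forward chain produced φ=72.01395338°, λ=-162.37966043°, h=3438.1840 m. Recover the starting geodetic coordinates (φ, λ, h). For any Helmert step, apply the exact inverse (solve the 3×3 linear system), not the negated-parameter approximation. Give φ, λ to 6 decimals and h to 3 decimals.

φ=72.016780°, λ=-162.390750°, h=3658.263 m

start: φ=72.013953°, λ=-162.379660°, h=3438.184 m
→ ECEF (a=6378137.000, f=1/298.257222101): X=-1883795.7144, Y=-598311.3098, Z=6047437.3990
→ Helmert⁻¹: X=-1883788.4734, Y=-597907.6483, Z=6047887.6963
→ geod (Bowring, a=6378388.000): φ=72.01678000°, λ=-162.39075000°, h=3658.2630 m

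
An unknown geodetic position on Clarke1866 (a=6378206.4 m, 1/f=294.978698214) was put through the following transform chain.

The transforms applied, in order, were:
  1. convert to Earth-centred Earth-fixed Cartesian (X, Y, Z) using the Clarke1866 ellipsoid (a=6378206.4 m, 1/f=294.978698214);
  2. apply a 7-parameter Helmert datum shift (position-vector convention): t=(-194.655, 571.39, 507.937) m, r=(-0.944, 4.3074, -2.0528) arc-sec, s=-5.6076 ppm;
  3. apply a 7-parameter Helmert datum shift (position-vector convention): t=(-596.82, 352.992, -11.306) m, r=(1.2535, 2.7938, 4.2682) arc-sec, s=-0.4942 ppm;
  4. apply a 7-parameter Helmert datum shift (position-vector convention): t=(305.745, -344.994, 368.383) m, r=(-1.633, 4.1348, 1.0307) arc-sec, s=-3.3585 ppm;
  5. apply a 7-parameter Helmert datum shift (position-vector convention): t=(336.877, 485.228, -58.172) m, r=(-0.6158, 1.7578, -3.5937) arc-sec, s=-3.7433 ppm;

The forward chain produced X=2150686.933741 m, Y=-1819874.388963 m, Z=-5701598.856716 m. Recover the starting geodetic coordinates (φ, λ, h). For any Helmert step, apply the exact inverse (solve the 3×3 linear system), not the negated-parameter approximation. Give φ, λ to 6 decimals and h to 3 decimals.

φ=-63.853172°, λ=-40.246248°, h=38.438 m

start: X=2150686.9337, Y=-1819874.3890, Z=-5701598.8567 m
→ Helmert⁻¹: X=2150438.4099, Y=-1820311.9427, Z=-5701549.1357
→ Helmert⁻¹: X=2150245.0929, Y=-1819938.6638, Z=-5701907.9732
→ Helmert⁻¹: X=2150882.5373, Y=-1820371.7142, Z=-5701859.2893
→ Helmert⁻¹: X=2151226.4585, Y=-1820905.8081, Z=-5702362.6129
→ geod (Bowring, a=6378206.400): φ=-63.85317200°, λ=-40.24624800°, h=38.4380 m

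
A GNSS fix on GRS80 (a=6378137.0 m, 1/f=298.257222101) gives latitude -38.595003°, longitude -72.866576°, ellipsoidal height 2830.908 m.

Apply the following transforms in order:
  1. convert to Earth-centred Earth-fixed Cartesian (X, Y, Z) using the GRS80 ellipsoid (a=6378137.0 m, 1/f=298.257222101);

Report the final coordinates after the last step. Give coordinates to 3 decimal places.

X=1471136.217 m, Y=-4772095.781 m, Z=-3959043.274 m

start: φ=-38.595003°, λ=-72.866576°, h=2830.908 m
→ ECEF (a=6378137.000, f=1/298.257222101): X=1471136.2172, Y=-4772095.7810, Z=-3959043.2744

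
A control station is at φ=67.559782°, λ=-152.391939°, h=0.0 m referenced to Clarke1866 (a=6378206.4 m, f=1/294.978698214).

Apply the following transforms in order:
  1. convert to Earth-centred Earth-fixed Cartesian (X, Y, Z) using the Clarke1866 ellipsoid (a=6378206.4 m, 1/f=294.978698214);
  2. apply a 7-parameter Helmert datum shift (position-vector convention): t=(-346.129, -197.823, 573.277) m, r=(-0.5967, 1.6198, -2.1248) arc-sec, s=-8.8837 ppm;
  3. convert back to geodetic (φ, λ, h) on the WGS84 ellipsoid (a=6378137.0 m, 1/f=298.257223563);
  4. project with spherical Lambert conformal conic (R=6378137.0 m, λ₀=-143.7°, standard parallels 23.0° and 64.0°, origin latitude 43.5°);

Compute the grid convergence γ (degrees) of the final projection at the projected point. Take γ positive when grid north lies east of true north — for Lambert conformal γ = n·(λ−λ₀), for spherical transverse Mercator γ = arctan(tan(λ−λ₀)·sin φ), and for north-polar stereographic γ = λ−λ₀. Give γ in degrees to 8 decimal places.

-6.12225486

start: φ=67.559782°, λ=-152.391939°, h=0.000 m
→ ECEF (a=6378206.400, f=1/294.978698214): X=-2163731.9815, Y=-1131559.3893, Z=5872337.7549
→ Helmert 7p (PV): X=-2164024.4299, Y=-1131707.8829, Z=5872879.1289
→ geod (Bowring, a=6378137.000): φ=67.55740829°, λ=-152.39203146°, h=491.8286 m
→ into lcc (λ₀=-143.7°): φ=67.55740829°, λ−λ₀=-8.69203146°
convergence γ = -6.12225486°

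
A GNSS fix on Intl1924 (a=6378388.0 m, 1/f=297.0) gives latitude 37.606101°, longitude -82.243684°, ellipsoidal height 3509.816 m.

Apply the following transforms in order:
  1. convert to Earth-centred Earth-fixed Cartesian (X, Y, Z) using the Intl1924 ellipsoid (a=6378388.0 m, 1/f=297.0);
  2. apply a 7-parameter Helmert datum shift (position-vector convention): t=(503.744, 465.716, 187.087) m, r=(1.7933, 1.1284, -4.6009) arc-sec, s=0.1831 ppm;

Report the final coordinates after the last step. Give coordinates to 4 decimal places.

start: φ=37.606101°, λ=-82.243684°, h=3509.816 m
→ ECEF (a=6378388.000, f=1/297.0): X=683199.8633, Y=-5015919.4972, Z=3873104.2545
→ Helmert 7p (PV): X=683613.0367, Y=-5015503.6124, Z=3873244.7039

X=683613.0367 m, Y=-5015503.6124 m, Z=3873244.7039 m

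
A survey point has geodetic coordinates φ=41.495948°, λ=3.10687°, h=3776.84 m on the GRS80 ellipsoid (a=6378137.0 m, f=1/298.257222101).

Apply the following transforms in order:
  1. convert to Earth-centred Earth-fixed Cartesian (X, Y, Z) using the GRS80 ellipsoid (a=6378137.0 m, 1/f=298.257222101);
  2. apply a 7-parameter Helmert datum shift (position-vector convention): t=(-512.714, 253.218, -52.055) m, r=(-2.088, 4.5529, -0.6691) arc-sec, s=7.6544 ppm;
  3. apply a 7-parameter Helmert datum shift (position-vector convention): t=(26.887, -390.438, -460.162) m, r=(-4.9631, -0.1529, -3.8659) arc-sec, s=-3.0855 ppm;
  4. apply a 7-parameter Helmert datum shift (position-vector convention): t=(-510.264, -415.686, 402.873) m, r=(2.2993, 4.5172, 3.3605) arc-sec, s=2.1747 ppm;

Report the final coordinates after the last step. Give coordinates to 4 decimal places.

start: φ=41.495948°, λ=3.106870°, h=3776.840 m
→ ECEF (a=6378137.000, f=1/298.257222101): X=4780068.9313, Y=259454.1143, Z=4206337.6054
→ Helmert 7p (PV): X=4779686.4951, Y=259736.3929, Z=4206209.6093
→ Helmert 7p (PV): X=4779700.3845, Y=259356.7795, Z=4205733.7624
→ Helmert 7p (PV): X=4779288.3952, Y=258972.6466, Z=4206043.9971

X=4779288.3952 m, Y=258972.6466 m, Z=4206043.9971 m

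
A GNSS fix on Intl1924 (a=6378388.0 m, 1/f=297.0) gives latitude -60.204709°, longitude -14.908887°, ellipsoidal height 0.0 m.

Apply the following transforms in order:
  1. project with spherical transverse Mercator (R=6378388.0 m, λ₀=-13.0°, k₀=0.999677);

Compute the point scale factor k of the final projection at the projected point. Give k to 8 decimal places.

start: φ=-60.204709°, λ=-14.908887°, h=0.000 m
→ into tm (λ₀=-13.0°): φ=-60.20470900°, λ−λ₀=-1.90888700°
scale k = 0.99981397

0.99981397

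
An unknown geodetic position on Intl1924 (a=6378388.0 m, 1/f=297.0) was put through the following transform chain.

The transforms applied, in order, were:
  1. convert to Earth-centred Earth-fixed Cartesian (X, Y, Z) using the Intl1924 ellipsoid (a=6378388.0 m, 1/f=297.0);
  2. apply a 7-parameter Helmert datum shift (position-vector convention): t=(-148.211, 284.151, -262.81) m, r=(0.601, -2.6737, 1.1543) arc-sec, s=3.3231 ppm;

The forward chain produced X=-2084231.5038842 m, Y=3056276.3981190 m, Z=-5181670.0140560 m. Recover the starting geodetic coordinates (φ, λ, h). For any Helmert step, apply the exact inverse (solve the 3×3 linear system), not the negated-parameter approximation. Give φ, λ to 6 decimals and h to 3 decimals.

φ=-54.659336°, λ=124.293335°, h=2117.063 m

start: X=-2084231.5039, Y=3056276.3981, Z=-5181670.0141 m
→ Helmert⁻¹: X=-2084126.4288, Y=3055978.6579, Z=-5181371.8747
→ geod (Bowring, a=6378388.000): φ=-54.65933600°, λ=124.29333500°, h=2117.0630 m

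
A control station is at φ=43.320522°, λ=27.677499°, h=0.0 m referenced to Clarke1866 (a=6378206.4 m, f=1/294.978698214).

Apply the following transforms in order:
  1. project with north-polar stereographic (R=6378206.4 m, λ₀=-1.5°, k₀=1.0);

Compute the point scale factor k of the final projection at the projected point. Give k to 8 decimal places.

start: φ=43.320522°, λ=27.677499°, h=0.000 m
→ into stereo (λ₀=-1.5°): φ=43.32052200°, λ−λ₀=29.17749900°
scale k = 1.18618405

1.18618405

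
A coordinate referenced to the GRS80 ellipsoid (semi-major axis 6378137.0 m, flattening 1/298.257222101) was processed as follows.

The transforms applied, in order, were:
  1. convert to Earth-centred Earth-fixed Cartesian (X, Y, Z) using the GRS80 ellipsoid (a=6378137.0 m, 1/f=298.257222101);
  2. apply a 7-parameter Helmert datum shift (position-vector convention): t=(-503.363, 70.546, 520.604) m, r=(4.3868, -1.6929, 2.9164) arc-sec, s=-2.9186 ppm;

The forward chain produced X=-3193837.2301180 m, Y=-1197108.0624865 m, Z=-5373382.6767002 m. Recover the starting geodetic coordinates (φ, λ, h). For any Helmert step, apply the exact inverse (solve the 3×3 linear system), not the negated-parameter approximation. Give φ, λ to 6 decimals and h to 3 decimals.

start: X=-3193837.2301, Y=-1197108.0625, Z=-5373382.6767 m
→ Helmert⁻¹: X=-3193404.2208, Y=-1197251.2411, Z=-5373867.2925
→ geod (Bowring, a=6378137.000): φ=-57.77304800°, λ=-159.44828600°, h=1852.0390 m

φ=-57.773048°, λ=-159.448286°, h=1852.039 m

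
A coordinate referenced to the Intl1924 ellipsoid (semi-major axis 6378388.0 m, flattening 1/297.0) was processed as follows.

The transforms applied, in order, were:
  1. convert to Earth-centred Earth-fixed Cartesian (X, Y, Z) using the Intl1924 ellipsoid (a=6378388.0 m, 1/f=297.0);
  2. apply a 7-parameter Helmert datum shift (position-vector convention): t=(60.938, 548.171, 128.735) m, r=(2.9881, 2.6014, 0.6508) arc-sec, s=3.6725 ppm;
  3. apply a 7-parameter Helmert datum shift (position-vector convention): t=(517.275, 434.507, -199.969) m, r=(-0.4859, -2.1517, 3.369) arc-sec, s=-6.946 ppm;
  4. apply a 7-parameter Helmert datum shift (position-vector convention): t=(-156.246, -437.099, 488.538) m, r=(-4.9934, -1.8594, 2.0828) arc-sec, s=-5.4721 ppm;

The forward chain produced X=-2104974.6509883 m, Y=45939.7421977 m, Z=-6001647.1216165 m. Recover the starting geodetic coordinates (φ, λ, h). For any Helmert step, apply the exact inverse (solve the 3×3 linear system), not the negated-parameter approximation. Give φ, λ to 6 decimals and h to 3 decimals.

start: X=-2104974.6510, Y=45939.7422, Z=-6001647.1216 m
→ Helmert⁻¹: X=-2104883.5600, Y=46543.6536, Z=-6002148.4026
→ Helmert⁻¹: X=-2105477.3162, Y=46157.9953, Z=-6001968.0509
→ Helmert⁻¹: X=-2105454.6798, Y=45529.3491, Z=-6002101.9567
→ geod (Bowring, a=6378388.000): φ=-70.78604100°, λ=178.76120200°, h=1580.9940 m

φ=-70.786041°, λ=178.761202°, h=1580.994 m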